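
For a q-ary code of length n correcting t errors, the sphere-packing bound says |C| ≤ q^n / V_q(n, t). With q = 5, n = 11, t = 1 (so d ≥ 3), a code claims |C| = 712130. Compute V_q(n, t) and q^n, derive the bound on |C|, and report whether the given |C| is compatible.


V_q(n, t) = 45, q^n = 48828125, Hamming bound = 1085069, |C| = 712130 ≤ bound (satisfied).

Step 1: Compute V_q(n, t) = Σ_{j=0}^1 C(n, j) (q−1)^j.
  j = 0: C(11,0)·(4)^0 = 1·1 = 1.
  j = 1: C(11,1)·(4)^1 = 11·4 = 44.
  V_q(n, t) = 1 + 44 = 45.
Step 2: q^n = 5^11 = 48828125.
Step 3: Hamming bound ⌊q^n / V_q(n,t)⌋ = ⌊48828125/45⌋ = 1085069.
Step 4: Compare |C| = 712130 to 1085069: satisfied.
The claimed |C| lies below the Hamming bound.


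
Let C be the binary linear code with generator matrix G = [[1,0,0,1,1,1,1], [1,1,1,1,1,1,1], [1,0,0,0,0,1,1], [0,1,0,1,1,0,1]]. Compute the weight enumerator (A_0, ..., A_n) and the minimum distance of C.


Weight distribution: A_0 = 1, A_2 = 4, A_3 = 3, A_4 = 3, A_5 = 4, A_7 = 1. Minimum distance d = 2.

Enumerate all 2^4 = 16 messages m ∈ F_2^4.
For each, compute codeword c = mG in F_2^7, then tally its weight.
  m = 0000 → c = 0000000, weight = 0.
  m = 1000 → c = 1001111, weight = 5.
  m = 0100 → c = 1111111, weight = 7.
  m = 1100 → c = 0110000, weight = 2.
  m = 0010 → c = 1000011, weight = 3.
  m = 1010 → c = 0001100, weight = 2.
  m = 0110 → c = 0111100, weight = 4.
  m = 1110 → c = 1110011, weight = 5.
  m = 0001 → c = 0101101, weight = 4.
  m = 1001 → c = 1100010, weight = 3.
  m = 0101 → c = 1010010, weight = 3.
  m = 1101 → c = 0011101, weight = 4.
  m = 0011 → c = 1101110, weight = 5.
  m = 1011 → c = 0100001, weight = 2.
  m = 0111 → c = 0010001, weight = 2.
  m = 1111 → c = 1011110, weight = 5.
Tally weights:
  weight 0: 1 codewords.
  weight 2: 4 codewords.
  weight 3: 3 codewords.
  weight 4: 3 codewords.
  weight 5: 4 codewords.
  weight 7: 1 codewords.
Minimum distance d = smallest w > 0 with A_w > 0 = 2.
Sanity: Σ A_w = 16 = 2^4 = 16 ✓.


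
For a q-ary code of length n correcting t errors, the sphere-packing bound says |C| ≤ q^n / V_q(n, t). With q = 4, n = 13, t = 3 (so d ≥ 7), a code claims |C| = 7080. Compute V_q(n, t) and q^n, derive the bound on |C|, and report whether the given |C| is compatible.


V_q(n, t) = 8464, q^n = 67108864, Hamming bound = 7928, |C| = 7080 ≤ bound (satisfied).

Step 1: Compute V_q(n, t) = Σ_{j=0}^3 C(n, j) (q−1)^j.
  j = 0: C(13,0)·(3)^0 = 1·1 = 1.
  j = 1: C(13,1)·(3)^1 = 13·3 = 39.
  j = 2: C(13,2)·(3)^2 = 78·9 = 702.
  j = 3: C(13,3)·(3)^3 = 286·27 = 7722.
  V_q(n, t) = 1 + 39 + 702 + 7722 = 8464.
Step 2: q^n = 4^13 = 67108864.
Step 3: Hamming bound ⌊q^n / V_q(n,t)⌋ = ⌊67108864/8464⌋ = 7928.
Step 4: Compare |C| = 7080 to 7928: satisfied.
The claimed |C| lies below the Hamming bound.


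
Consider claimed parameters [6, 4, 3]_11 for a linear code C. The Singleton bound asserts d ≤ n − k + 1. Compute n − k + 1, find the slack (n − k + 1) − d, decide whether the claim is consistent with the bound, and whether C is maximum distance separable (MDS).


Singleton RHS = n − k + 1 = 3, slack = 0, bound satisfied, MDS.

Singleton bound: d ≤ n − k + 1.
Here n = 6, k = 4, so n − k + 1 = 3.
Given d = 3, check d ≤ 3: YES.
Slack = (n − k + 1) − d = 0.
The code is MDS (slack = 0).
Description: the claimed parameters are [6, 4, 3]_11; such a code would be MDS (meets Singleton bound).


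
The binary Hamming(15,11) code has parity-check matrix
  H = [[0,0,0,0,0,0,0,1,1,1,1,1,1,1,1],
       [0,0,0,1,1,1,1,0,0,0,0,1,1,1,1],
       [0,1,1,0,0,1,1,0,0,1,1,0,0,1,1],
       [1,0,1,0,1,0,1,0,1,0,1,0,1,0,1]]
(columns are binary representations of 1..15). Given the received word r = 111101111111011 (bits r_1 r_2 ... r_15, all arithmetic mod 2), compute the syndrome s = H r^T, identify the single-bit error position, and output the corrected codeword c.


s = (1, 0, 0, 0)^T, error position = 8, corrected codeword c = 111101101111011

Compute s = H r^T mod 2 one row at a time:
  s_1 = 1 + 1 + 1 + 1 + 1 + 0 + 1 + 1 = 7 ≡ 1 (mod 2).
  s_2 = 1 + 0 + 1 + 1 + 1 + 0 + 1 + 1 = 6 ≡ 0 (mod 2).
  s_3 = 1 + 1 + 1 + 1 + 1 + 1 + 1 + 1 = 8 ≡ 0 (mod 2).
  s_4 = 1 + 1 + 0 + 1 + 1 + 1 + 0 + 1 = 6 ≡ 0 (mod 2).
s = (1, 0, 0, 0)^T — this equals column 8 of H (binary 1000), so error is at position 8.
Correct: flip bit 8 of r = 111101111111011 to get c = 111101101111011.


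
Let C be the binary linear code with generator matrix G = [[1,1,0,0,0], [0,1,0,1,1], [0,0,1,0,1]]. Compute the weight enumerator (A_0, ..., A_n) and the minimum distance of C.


Weight distribution: A_0 = 1, A_2 = 2, A_3 = 4, A_4 = 1. Minimum distance d = 2.

Enumerate all 2^3 = 8 messages m ∈ F_2^3.
For each, compute codeword c = mG in F_2^5, then tally its weight.
  m = 000 → c = 00000, weight = 0.
  m = 100 → c = 11000, weight = 2.
  m = 010 → c = 01011, weight = 3.
  m = 110 → c = 10011, weight = 3.
  m = 001 → c = 00101, weight = 2.
  m = 101 → c = 11101, weight = 4.
  m = 011 → c = 01110, weight = 3.
  m = 111 → c = 10110, weight = 3.
Tally weights:
  weight 0: 1 codewords.
  weight 2: 2 codewords.
  weight 3: 4 codewords.
  weight 4: 1 codewords.
Minimum distance d = smallest w > 0 with A_w > 0 = 2.
Sanity: Σ A_w = 8 = 2^3 = 8 ✓.


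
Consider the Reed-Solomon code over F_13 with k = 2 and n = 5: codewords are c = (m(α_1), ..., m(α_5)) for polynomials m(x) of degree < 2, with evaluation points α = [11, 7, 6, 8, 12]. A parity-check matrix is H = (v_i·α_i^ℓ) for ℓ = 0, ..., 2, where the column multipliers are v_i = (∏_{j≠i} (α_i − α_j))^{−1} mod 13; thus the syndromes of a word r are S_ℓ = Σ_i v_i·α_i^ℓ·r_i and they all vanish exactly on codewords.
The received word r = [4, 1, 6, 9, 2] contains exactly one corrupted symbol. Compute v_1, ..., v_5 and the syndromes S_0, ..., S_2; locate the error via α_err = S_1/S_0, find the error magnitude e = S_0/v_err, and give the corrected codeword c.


S = (2, 9, 8), error at position 1, error magnitude e = 10, c = [7, 1, 6, 9, 2].

Step 1: column multipliers v_i = (∏_{j≠i}(α_i − α_j))^{−1} mod 13.
  i = 1 (α = 11): (11−7)(11−6)(11−8)(11−12) = 4·5·3·(−1) = −60 ≡ 5, so v_1 = 5^{−1} = 8 (mod 13).
  i = 2 (α = 7): (7−11)(7−6)(7−8)(7−12) = (−4)·1·(−1)·(−5) = −20 ≡ 6, so v_2 = 6^{−1} = 11 (mod 13).
  i = 3 (α = 6): (6−11)(6−7)(6−8)(6−12) = (−5)·(−1)·(−2)·(−6) = 60 ≡ 8, so v_3 = 8^{−1} = 5 (mod 13).
  i = 4 (α = 8): (8−11)(8−7)(8−6)(8−12) = (−3)·1·2·(−4) = 24 ≡ 11, so v_4 = 11^{−1} = 6 (mod 13).
  i = 5 (α = 12): (12−11)(12−7)(12−6)(12−8) = 1·5·6·4 = 120 ≡ 3, so v_5 = 3^{−1} = 9 (mod 13).
  v = [8, 11, 5, 6, 9].
Step 2: syndromes of r = [4, 1, 6, 9, 2] (all sums mod 13).
  S_0 = Σ v_i r_i = 8·4 + 11·1 + 5·6 + 6·9 + 9·2 = 145 ≡ 2.
  S_1 = Σ v_i α_i r_i = 8·11·4 + 11·7·1 + 5·6·6 + 6·8·9 + 9·12·2 = 1257 ≡ 9.
  α_i^2 mod 13 = [4, 10, 10, 12, 1].
  S_2 = Σ v_i α_i^2 r_i = 8·4·4 + 11·10·1 + 5·10·6 + 6·12·9 + 9·1·2 = 1204 ≡ 8.
  S = (2, 9, 8) ≠ 0, so r is not a codeword (an error is present).
Step 3: locate the error. For a single error e at position i, S_ℓ = v_i·e·α_i^ℓ, so α_err = S_1/S_0.
  S_0^{−1} = 2^{−1} = 7 (mod 13), so α_err = 9·7 = 63 ≡ 11 = α_1. Error position i = 1.
  Consistency check: S_2/S_1 = 8·3 = 24 ≡ 11 = α_err ✓ (single-error assumption holds).
Step 4: error magnitude e = S_0/v_1 = S_0·∏_{j≠1}(α_1 − α_j) = 2·5 = 10 ≡ 10 (mod 13).
Step 5: correct position 1: c_1 = r_1 − e = 4 − 10 ≡ 7 (mod 13). Hence c = [7, 1, 6, 9, 2].
  Check: interpolating c through the α_i gives m(x) = 10 + 8·x (degree < 2) with m(α_i) = c_i for every i, so c is indeed a codeword.


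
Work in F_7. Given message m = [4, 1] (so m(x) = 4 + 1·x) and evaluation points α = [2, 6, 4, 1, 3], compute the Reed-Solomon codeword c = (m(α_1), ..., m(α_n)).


c = [6, 3, 1, 5, 0]

Message polynomial: m(x) = 4 + 1·x (mod 7).
For each evaluation point α_i, compute m(α_i) mod 7:
  α_1 = 2: Horner steps 1 → 6, so m(2) = 6.
  α_2 = 6: Horner steps 1 → 3, so m(6) = 3.
  α_3 = 4: Horner steps 1 → 1, so m(4) = 1.
  α_4 = 1: Horner steps 1 → 5, so m(1) = 5.
  α_5 = 3: Horner steps 1 → 0, so m(3) = 0.
Codeword c = [6, 3, 1, 5, 0] ∈ F_7^5.


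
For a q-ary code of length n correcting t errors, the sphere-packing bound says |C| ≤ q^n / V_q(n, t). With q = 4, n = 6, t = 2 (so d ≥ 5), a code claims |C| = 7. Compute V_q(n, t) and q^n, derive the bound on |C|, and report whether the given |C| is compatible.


V_q(n, t) = 154, q^n = 4096, Hamming bound = 26, |C| = 7 ≤ bound (satisfied).

Step 1: Compute V_q(n, t) = Σ_{j=0}^2 C(n, j) (q−1)^j.
  j = 0: C(6,0)·(3)^0 = 1·1 = 1.
  j = 1: C(6,1)·(3)^1 = 6·3 = 18.
  j = 2: C(6,2)·(3)^2 = 15·9 = 135.
  V_q(n, t) = 1 + 18 + 135 = 154.
Step 2: q^n = 4^6 = 4096.
Step 3: Hamming bound ⌊q^n / V_q(n,t)⌋ = ⌊4096/154⌋ = 26.
Step 4: Compare |C| = 7 to 26: satisfied.
The claimed |C| lies below the Hamming bound.


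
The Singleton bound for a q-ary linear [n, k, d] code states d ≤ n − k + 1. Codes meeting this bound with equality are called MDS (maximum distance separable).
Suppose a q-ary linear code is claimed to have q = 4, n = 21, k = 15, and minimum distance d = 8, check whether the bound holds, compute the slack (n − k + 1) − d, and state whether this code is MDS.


Singleton RHS = n − k + 1 = 7, slack = -1, bound violated (no such code; not MDS).

Singleton bound: d ≤ n − k + 1.
Here n = 21, k = 15, so n − k + 1 = 7.
Given d = 8, check d ≤ 7: NO.
Slack = (n − k + 1) − d = -1.
The slack is negative: d = 8 exceeds n − k + 1 = 7 by 1, so the Singleton bound is violated and no linear [21, 15, 8]_4 code can exist. In particular it is not MDS (MDS requires d = n − k + 1 exactly).
Description: the claimed parameters are [21, 15, 8]_4; such a code would be impossible (violates the Singleton bound).


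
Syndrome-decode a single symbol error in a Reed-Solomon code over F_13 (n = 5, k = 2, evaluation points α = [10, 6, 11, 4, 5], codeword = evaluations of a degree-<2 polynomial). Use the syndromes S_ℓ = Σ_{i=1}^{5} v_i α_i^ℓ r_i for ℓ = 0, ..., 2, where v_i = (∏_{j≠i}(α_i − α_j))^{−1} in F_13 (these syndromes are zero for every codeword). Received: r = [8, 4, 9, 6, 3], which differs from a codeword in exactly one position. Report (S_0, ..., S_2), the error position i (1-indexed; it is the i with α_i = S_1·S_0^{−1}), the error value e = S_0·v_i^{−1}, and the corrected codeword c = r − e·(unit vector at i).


S = (5, 7, 2), error at position 4, error magnitude e = 4, c = [8, 4, 9, 2, 3].

Step 1: column multipliers v_i = (∏_{j≠i}(α_i − α_j))^{−1} mod 13.
  i = 1 (α = 10): (10−6)(10−11)(10−4)(10−5) = 4·(−1)·6·5 = −120 ≡ 10, so v_1 = 10^{−1} = 4 (mod 13).
  i = 2 (α = 6): (6−10)(6−11)(6−4)(6−5) = (−4)·(−5)·2·1 = 40 ≡ 1, so v_2 = 1^{−1} = 1 (mod 13).
  i = 3 (α = 11): (11−10)(11−6)(11−4)(11−5) = 1·5·7·6 = 210 ≡ 2, so v_3 = 2^{−1} = 7 (mod 13).
  i = 4 (α = 4): (4−10)(4−6)(4−11)(4−5) = (−6)·(−2)·(−7)·(−1) = 84 ≡ 6, so v_4 = 6^{−1} = 11 (mod 13).
  i = 5 (α = 5): (5−10)(5−6)(5−11)(5−4) = (−5)·(−1)·(−6)·1 = −30 ≡ 9, so v_5 = 9^{−1} = 3 (mod 13).
  v = [4, 1, 7, 11, 3].
Step 2: syndromes of r = [8, 4, 9, 6, 3] (all sums mod 13).
  S_0 = Σ v_i r_i = 4·8 + 1·4 + 7·9 + 11·6 + 3·3 = 174 ≡ 5.
  S_1 = Σ v_i α_i r_i = 4·10·8 + 1·6·4 + 7·11·9 + 11·4·6 + 3·5·3 = 1346 ≡ 7.
  α_i^2 mod 13 = [9, 10, 4, 3, 12].
  S_2 = Σ v_i α_i^2 r_i = 4·9·8 + 1·10·4 + 7·4·9 + 11·3·6 + 3·12·3 = 886 ≡ 2.
  S = (5, 7, 2) ≠ 0, so r is not a codeword (an error is present).
Step 3: locate the error. For a single error e at position i, S_ℓ = v_i·e·α_i^ℓ, so α_err = S_1/S_0.
  S_0^{−1} = 5^{−1} = 8 (mod 13), so α_err = 7·8 = 56 ≡ 4 = α_4. Error position i = 4.
  Consistency check: S_2/S_1 = 2·2 = 4 ≡ 4 = α_err ✓ (single-error assumption holds).
Step 4: error magnitude e = S_0/v_4 = S_0·∏_{j≠4}(α_4 − α_j) = 5·6 = 30 ≡ 4 (mod 13).
Step 5: correct position 4: c_4 = r_4 − e = 6 − 4 ≡ 2 (mod 13). Hence c = [8, 4, 9, 2, 3].
  Check: interpolating c through the α_i gives m(x) = 11 + 1·x (degree < 2) with m(α_i) = c_i for every i, so c is indeed a codeword.


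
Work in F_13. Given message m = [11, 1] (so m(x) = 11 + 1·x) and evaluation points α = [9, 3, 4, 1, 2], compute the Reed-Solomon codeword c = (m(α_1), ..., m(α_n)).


c = [7, 1, 2, 12, 0]

Message polynomial: m(x) = 11 + 1·x (mod 13).
For each evaluation point α_i, compute m(α_i) mod 13:
  α_1 = 9: Horner steps 1 → 7, so m(9) = 7.
  α_2 = 3: Horner steps 1 → 1, so m(3) = 1.
  α_3 = 4: Horner steps 1 → 2, so m(4) = 2.
  α_4 = 1: Horner steps 1 → 12, so m(1) = 12.
  α_5 = 2: Horner steps 1 → 0, so m(2) = 0.
Codeword c = [7, 1, 2, 12, 0] ∈ F_13^5.


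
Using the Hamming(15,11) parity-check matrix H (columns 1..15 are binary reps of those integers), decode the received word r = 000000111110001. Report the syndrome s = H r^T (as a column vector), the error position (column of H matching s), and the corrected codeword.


s = (1, 0, 0, 0)^T, error position = 8, corrected codeword c = 000000101110001

Compute s = H r^T mod 2 one row at a time:
  s_1 = 1 + 1 + 1 + 1 + 0 + 0 + 0 + 1 = 5 ≡ 1 (mod 2).
  s_2 = 0 + 0 + 0 + 1 + 0 + 0 + 0 + 1 = 2 ≡ 0 (mod 2).
  s_3 = 0 + 0 + 0 + 1 + 1 + 1 + 0 + 1 = 4 ≡ 0 (mod 2).
  s_4 = 0 + 0 + 0 + 1 + 1 + 1 + 0 + 1 = 4 ≡ 0 (mod 2).
s = (1, 0, 0, 0)^T — this equals column 8 of H (binary 1000), so error is at position 8.
Correct: flip bit 8 of r = 000000111110001 to get c = 000000101110001.


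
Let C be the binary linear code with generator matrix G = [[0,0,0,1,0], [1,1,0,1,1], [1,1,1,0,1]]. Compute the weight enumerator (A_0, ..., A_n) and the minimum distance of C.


Weight distribution: A_0 = 1, A_1 = 2, A_2 = 1, A_3 = 1, A_4 = 2, A_5 = 1. Minimum distance d = 1.

Enumerate all 2^3 = 8 messages m ∈ F_2^3.
For each, compute codeword c = mG in F_2^5, then tally its weight.
  m = 000 → c = 00000, weight = 0.
  m = 100 → c = 00010, weight = 1.
  m = 010 → c = 11011, weight = 4.
  m = 110 → c = 11001, weight = 3.
  m = 001 → c = 11101, weight = 4.
  m = 101 → c = 11111, weight = 5.
  m = 011 → c = 00110, weight = 2.
  m = 111 → c = 00100, weight = 1.
Tally weights:
  weight 0: 1 codewords.
  weight 1: 2 codewords.
  weight 2: 1 codewords.
  weight 3: 1 codewords.
  weight 4: 2 codewords.
  weight 5: 1 codewords.
Minimum distance d = smallest w > 0 with A_w > 0 = 1.
Sanity: Σ A_w = 8 = 2^3 = 8 ✓.


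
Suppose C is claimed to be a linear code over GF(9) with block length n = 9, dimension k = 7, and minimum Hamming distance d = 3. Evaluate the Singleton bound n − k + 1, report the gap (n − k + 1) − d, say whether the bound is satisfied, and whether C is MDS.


Singleton RHS = n − k + 1 = 3, slack = 0, bound satisfied, MDS.

Singleton bound: d ≤ n − k + 1.
Here n = 9, k = 7, so n − k + 1 = 3.
Given d = 3, check d ≤ 3: YES.
Slack = (n − k + 1) − d = 0.
The code is MDS (slack = 0).
Description: the claimed parameters are [9, 7, 3]_9; such a code would be MDS (meets Singleton bound).


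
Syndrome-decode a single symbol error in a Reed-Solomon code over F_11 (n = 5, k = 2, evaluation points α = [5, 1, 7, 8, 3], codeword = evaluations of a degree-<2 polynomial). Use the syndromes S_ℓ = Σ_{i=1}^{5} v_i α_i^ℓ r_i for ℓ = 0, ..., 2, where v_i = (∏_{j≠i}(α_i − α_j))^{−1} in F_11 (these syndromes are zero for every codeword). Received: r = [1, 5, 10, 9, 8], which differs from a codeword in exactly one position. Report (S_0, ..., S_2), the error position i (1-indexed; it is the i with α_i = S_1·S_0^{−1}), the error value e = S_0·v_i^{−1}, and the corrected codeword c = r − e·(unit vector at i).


S = (2, 6, 7), error at position 5, error magnitude e = 5, c = [1, 5, 10, 9, 3].

Step 1: column multipliers v_i = (∏_{j≠i}(α_i − α_j))^{−1} mod 11.
  i = 1 (α = 5): (5−1)(5−7)(5−8)(5−3) = 4·(−2)·(−3)·2 = 48 ≡ 4, so v_1 = 4^{−1} = 3 (mod 11).
  i = 2 (α = 1): (1−5)(1−7)(1−8)(1−3) = (−4)·(−6)·(−7)·(−2) = 336 ≡ 6, so v_2 = 6^{−1} = 2 (mod 11).
  i = 3 (α = 7): (7−5)(7−1)(7−8)(7−3) = 2·6·(−1)·4 = −48 ≡ 7, so v_3 = 7^{−1} = 8 (mod 11).
  i = 4 (α = 8): (8−5)(8−1)(8−7)(8−3) = 3·7·1·5 = 105 ≡ 6, so v_4 = 6^{−1} = 2 (mod 11).
  i = 5 (α = 3): (3−5)(3−1)(3−7)(3−8) = (−2)·2·(−4)·(−5) = −80 ≡ 8, so v_5 = 8^{−1} = 7 (mod 11).
  v = [3, 2, 8, 2, 7].
Step 2: syndromes of r = [1, 5, 10, 9, 8] (all sums mod 11).
  S_0 = Σ v_i r_i = 3·1 + 2·5 + 8·10 + 2·9 + 7·8 = 167 ≡ 2.
  S_1 = Σ v_i α_i r_i = 3·5·1 + 2·1·5 + 8·7·10 + 2·8·9 + 7·3·8 = 897 ≡ 6.
  α_i^2 mod 11 = [3, 1, 5, 9, 9].
  S_2 = Σ v_i α_i^2 r_i = 3·3·1 + 2·1·5 + 8·5·10 + 2·9·9 + 7·9·8 = 1085 ≡ 7.
  S = (2, 6, 7) ≠ 0, so r is not a codeword (an error is present).
Step 3: locate the error. For a single error e at position i, S_ℓ = v_i·e·α_i^ℓ, so α_err = S_1/S_0.
  S_0^{−1} = 2^{−1} = 6 (mod 11), so α_err = 6·6 = 36 ≡ 3 = α_5. Error position i = 5.
  Consistency check: S_2/S_1 = 7·2 = 14 ≡ 3 = α_err ✓ (single-error assumption holds).
Step 4: error magnitude e = S_0/v_5 = S_0·∏_{j≠5}(α_5 − α_j) = 2·8 = 16 ≡ 5 (mod 11).
Step 5: correct position 5: c_5 = r_5 − e = 8 − 5 ≡ 3 (mod 11). Hence c = [1, 5, 10, 9, 3].
  Check: interpolating c through the α_i gives m(x) = 6 + 10·x (degree < 2) with m(α_i) = c_i for every i, so c is indeed a codeword.


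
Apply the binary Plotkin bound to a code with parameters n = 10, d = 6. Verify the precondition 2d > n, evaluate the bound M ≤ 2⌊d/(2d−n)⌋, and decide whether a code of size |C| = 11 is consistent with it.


Plotkin bound M ≤ 6; given |C| = 11 > bound (violated).

Check applicability: 2d = 12, n = 10.
2d − n = 2 > 0, so Plotkin applies.
Compute d/(2d−n) = 6/2 ≈ 3.0000.
⌊d/(2d−n)⌋ = 3.
Plotkin bound: M ≤ 2·3 = 6.
Given |C| = 11, check: VIOLATED.
This |C| is above the Plotkin bound, so no binary code with n = 10, d = 6 and 11 codewords exists.


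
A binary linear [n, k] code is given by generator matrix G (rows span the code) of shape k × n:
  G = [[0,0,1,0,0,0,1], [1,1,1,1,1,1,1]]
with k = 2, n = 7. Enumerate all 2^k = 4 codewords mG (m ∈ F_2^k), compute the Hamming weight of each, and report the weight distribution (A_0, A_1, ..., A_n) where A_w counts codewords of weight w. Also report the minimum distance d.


Weight distribution: A_0 = 1, A_2 = 1, A_5 = 1, A_7 = 1. Minimum distance d = 2.

Enumerate all 2^2 = 4 messages m ∈ F_2^2.
For each, compute codeword c = mG in F_2^7, then tally its weight.
  m = 00 → c = 0000000, weight = 0.
  m = 10 → c = 0010001, weight = 2.
  m = 01 → c = 1111111, weight = 7.
  m = 11 → c = 1101110, weight = 5.
Tally weights:
  weight 0: 1 codewords.
  weight 2: 1 codewords.
  weight 5: 1 codewords.
  weight 7: 1 codewords.
Minimum distance d = smallest w > 0 with A_w > 0 = 2.
Sanity: Σ A_w = 4 = 2^2 = 4 ✓.


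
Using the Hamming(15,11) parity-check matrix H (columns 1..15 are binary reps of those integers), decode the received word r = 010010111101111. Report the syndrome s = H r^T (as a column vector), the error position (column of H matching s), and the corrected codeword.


s = (1, 0, 1, 1)^T, error position = 11, corrected codeword c = 010010111111111

Compute s = H r^T mod 2 one row at a time:
  s_1 = 1 + 1 + 1 + 0 + 1 + 1 + 1 + 1 = 7 ≡ 1 (mod 2).
  s_2 = 0 + 1 + 0 + 1 + 1 + 1 + 1 + 1 = 6 ≡ 0 (mod 2).
  s_3 = 1 + 0 + 0 + 1 + 1 + 0 + 1 + 1 = 5 ≡ 1 (mod 2).
  s_4 = 0 + 0 + 1 + 1 + 1 + 0 + 1 + 1 = 5 ≡ 1 (mod 2).
s = (1, 0, 1, 1)^T — this equals column 11 of H (binary 1011), so error is at position 11.
Correct: flip bit 11 of r = 010010111101111 to get c = 010010111111111.


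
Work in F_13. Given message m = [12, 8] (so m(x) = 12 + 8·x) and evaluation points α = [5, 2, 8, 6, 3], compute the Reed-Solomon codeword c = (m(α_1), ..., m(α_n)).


c = [0, 2, 11, 8, 10]

Message polynomial: m(x) = 12 + 8·x (mod 13).
For each evaluation point α_i, compute m(α_i) mod 13:
  α_1 = 5: Horner steps 8 → 0, so m(5) = 0.
  α_2 = 2: Horner steps 8 → 2, so m(2) = 2.
  α_3 = 8: Horner steps 8 → 11, so m(8) = 11.
  α_4 = 6: Horner steps 8 → 8, so m(6) = 8.
  α_5 = 3: Horner steps 8 → 10, so m(3) = 10.
Codeword c = [0, 2, 11, 8, 10] ∈ F_13^5.


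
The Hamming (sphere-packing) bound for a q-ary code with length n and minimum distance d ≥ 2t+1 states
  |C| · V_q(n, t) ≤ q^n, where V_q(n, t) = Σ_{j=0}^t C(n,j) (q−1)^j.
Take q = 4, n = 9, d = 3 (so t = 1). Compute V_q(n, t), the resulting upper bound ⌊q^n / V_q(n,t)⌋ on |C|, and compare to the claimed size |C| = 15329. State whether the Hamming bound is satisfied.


V_q(n, t) = 28, q^n = 262144, Hamming bound = 9362, |C| = 15329 > bound (violated).

Step 1: Compute V_q(n, t) = Σ_{j=0}^1 C(n, j) (q−1)^j.
  j = 0: C(9,0)·(3)^0 = 1·1 = 1.
  j = 1: C(9,1)·(3)^1 = 9·3 = 27.
  V_q(n, t) = 1 + 27 = 28.
Step 2: q^n = 4^9 = 262144.
Step 3: Hamming bound ⌊q^n / V_q(n,t)⌋ = ⌊262144/28⌋ = 9362.
Step 4: Compare |C| = 15329 to 9362: violated.
The claimed |C| lies above the Hamming bound, so no 4-ary code of length 9 with d ≥ 3 can have 15329 codewords.


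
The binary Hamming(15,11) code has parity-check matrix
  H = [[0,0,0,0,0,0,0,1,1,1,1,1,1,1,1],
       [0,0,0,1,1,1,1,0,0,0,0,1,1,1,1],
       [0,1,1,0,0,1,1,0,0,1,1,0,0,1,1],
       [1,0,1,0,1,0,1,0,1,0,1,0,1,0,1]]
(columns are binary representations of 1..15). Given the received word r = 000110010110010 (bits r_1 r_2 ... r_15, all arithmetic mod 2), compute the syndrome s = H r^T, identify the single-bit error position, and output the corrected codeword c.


s = (0, 1, 1, 0)^T, error position = 6, corrected codeword c = 000111010110010

Compute s = H r^T mod 2 one row at a time:
  s_1 = 1 + 0 + 1 + 1 + 0 + 0 + 1 + 0 = 4 ≡ 0 (mod 2).
  s_2 = 1 + 1 + 0 + 0 + 0 + 0 + 1 + 0 = 3 ≡ 1 (mod 2).
  s_3 = 0 + 0 + 0 + 0 + 1 + 1 + 1 + 0 = 3 ≡ 1 (mod 2).
  s_4 = 0 + 0 + 1 + 0 + 0 + 1 + 0 + 0 = 2 ≡ 0 (mod 2).
s = (0, 1, 1, 0)^T — this equals column 6 of H (binary 0110), so error is at position 6.
Correct: flip bit 6 of r = 000110010110010 to get c = 000111010110010.


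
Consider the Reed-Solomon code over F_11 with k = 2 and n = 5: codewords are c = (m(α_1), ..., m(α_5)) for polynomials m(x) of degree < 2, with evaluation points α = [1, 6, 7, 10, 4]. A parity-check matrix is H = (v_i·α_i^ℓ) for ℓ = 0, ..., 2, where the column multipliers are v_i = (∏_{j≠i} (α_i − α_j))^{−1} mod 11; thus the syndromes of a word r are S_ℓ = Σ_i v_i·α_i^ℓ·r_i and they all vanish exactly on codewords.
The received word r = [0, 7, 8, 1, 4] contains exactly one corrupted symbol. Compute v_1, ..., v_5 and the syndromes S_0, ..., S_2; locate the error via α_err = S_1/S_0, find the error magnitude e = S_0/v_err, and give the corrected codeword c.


S = (10, 5, 8), error at position 2, error magnitude e = 4, c = [0, 3, 8, 1, 4].

Step 1: column multipliers v_i = (∏_{j≠i}(α_i − α_j))^{−1} mod 11.
  i = 1 (α = 1): (1−6)(1−7)(1−10)(1−4) = (−5)·(−6)·(−9)·(−3) = 810 ≡ 7, so v_1 = 7^{−1} = 8 (mod 11).
  i = 2 (α = 6): (6−1)(6−7)(6−10)(6−4) = 5·(−1)·(−4)·2 = 40 ≡ 7, so v_2 = 7^{−1} = 8 (mod 11).
  i = 3 (α = 7): (7−1)(7−6)(7−10)(7−4) = 6·1·(−3)·3 = −54 ≡ 1, so v_3 = 1^{−1} = 1 (mod 11).
  i = 4 (α = 10): (10−1)(10−6)(10−7)(10−4) = 9·4·3·6 = 648 ≡ 10, so v_4 = 10^{−1} = 10 (mod 11).
  i = 5 (α = 4): (4−1)(4−6)(4−7)(4−10) = 3·(−2)·(−3)·(−6) = −108 ≡ 2, so v_5 = 2^{−1} = 6 (mod 11).
  v = [8, 8, 1, 10, 6].
Step 2: syndromes of r = [0, 7, 8, 1, 4] (all sums mod 11).
  S_0 = Σ v_i r_i = 8·0 + 8·7 + 1·8 + 10·1 + 6·4 = 98 ≡ 10.
  S_1 = Σ v_i α_i r_i = 8·1·0 + 8·6·7 + 1·7·8 + 10·10·1 + 6·4·4 = 588 ≡ 5.
  α_i^2 mod 11 = [1, 3, 5, 1, 5].
  S_2 = Σ v_i α_i^2 r_i = 8·1·0 + 8·3·7 + 1·5·8 + 10·1·1 + 6·5·4 = 338 ≡ 8.
  S = (10, 5, 8) ≠ 0, so r is not a codeword (an error is present).
Step 3: locate the error. For a single error e at position i, S_ℓ = v_i·e·α_i^ℓ, so α_err = S_1/S_0.
  S_0^{−1} = 10^{−1} = 10 (mod 11), so α_err = 5·10 = 50 ≡ 6 = α_2. Error position i = 2.
  Consistency check: S_2/S_1 = 8·9 = 72 ≡ 6 = α_err ✓ (single-error assumption holds).
Step 4: error magnitude e = S_0/v_2 = S_0·∏_{j≠2}(α_2 − α_j) = 10·7 = 70 ≡ 4 (mod 11).
Step 5: correct position 2: c_2 = r_2 − e = 7 − 4 ≡ 3 (mod 11). Hence c = [0, 3, 8, 1, 4].
  Check: interpolating c through the α_i gives m(x) = 6 + 5·x (degree < 2) with m(α_i) = c_i for every i, so c is indeed a codeword.


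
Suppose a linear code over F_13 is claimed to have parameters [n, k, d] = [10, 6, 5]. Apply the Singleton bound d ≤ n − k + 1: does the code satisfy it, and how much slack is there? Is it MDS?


Singleton RHS = n − k + 1 = 5, slack = 0, bound satisfied, MDS.

Singleton bound: d ≤ n − k + 1.
Here n = 10, k = 6, so n − k + 1 = 5.
Given d = 5, check d ≤ 5: YES.
Slack = (n − k + 1) − d = 0.
The code is MDS (slack = 0).
Description: the claimed parameters are [10, 6, 5]_13; such a code would be MDS (meets Singleton bound).


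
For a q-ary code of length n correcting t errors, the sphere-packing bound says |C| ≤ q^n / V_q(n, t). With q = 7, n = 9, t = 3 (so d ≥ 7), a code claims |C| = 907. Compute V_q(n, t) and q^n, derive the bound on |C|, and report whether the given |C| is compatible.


V_q(n, t) = 19495, q^n = 40353607, Hamming bound = 2069, |C| = 907 ≤ bound (satisfied).

Step 1: Compute V_q(n, t) = Σ_{j=0}^3 C(n, j) (q−1)^j.
  j = 0: C(9,0)·(6)^0 = 1·1 = 1.
  j = 1: C(9,1)·(6)^1 = 9·6 = 54.
  j = 2: C(9,2)·(6)^2 = 36·36 = 1296.
  j = 3: C(9,3)·(6)^3 = 84·216 = 18144.
  V_q(n, t) = 1 + 54 + 1296 + 18144 = 19495.
Step 2: q^n = 7^9 = 40353607.
Step 3: Hamming bound ⌊q^n / V_q(n,t)⌋ = ⌊40353607/19495⌋ = 2069.
Step 4: Compare |C| = 907 to 2069: satisfied.
The claimed |C| lies below the Hamming bound.


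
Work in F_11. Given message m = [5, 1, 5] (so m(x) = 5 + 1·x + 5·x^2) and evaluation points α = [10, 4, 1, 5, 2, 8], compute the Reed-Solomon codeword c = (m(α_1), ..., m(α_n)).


c = [9, 1, 0, 3, 5, 3]

Message polynomial: m(x) = 5 + 1·x + 5·x^2 (mod 11).
For each evaluation point α_i, compute m(α_i) mod 11:
  α_1 = 10: Horner steps 5 → 7 → 9, so m(10) = 9.
  α_2 = 4: Horner steps 5 → 10 → 1, so m(4) = 1.
  α_3 = 1: Horner steps 5 → 6 → 0, so m(1) = 0.
  α_4 = 5: Horner steps 5 → 4 → 3, so m(5) = 3.
  α_5 = 2: Horner steps 5 → 0 → 5, so m(2) = 5.
  α_6 = 8: Horner steps 5 → 8 → 3, so m(8) = 3.
Codeword c = [9, 1, 0, 3, 5, 3] ∈ F_11^6.


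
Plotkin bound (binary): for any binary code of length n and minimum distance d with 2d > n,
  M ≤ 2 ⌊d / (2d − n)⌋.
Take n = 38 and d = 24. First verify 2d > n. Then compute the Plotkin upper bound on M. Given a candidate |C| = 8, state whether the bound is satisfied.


Plotkin bound M ≤ 4; given |C| = 8 > bound (violated).

Check applicability: 2d = 48, n = 38.
2d − n = 10 > 0, so Plotkin applies.
Compute d/(2d−n) = 24/10 ≈ 2.4000.
⌊d/(2d−n)⌋ = 2.
Plotkin bound: M ≤ 2·2 = 4.
Given |C| = 8, check: VIOLATED.
This |C| is above the Plotkin bound, so no binary code with n = 38, d = 24 and 8 codewords exists.


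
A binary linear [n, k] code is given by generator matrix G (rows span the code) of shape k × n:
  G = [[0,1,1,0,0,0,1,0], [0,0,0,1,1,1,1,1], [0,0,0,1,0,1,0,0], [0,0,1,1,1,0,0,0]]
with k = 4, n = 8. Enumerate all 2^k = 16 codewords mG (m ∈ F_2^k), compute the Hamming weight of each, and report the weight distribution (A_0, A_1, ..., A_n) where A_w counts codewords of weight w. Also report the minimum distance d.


Weight distribution: A_0 = 1, A_2 = 1, A_3 = 6, A_4 = 5, A_5 = 2, A_6 = 1. Minimum distance d = 2.

Enumerate all 2^4 = 16 messages m ∈ F_2^4.
For each, compute codeword c = mG in F_2^8, then tally its weight.
  m = 0000 → c = 00000000, weight = 0.
  m = 1000 → c = 01100010, weight = 3.
  m = 0100 → c = 00011111, weight = 5.
  m = 1100 → c = 01111101, weight = 6.
  m = 0010 → c = 00010100, weight = 2.
  m = 1010 → c = 01110110, weight = 5.
  m = 0110 → c = 00001011, weight = 3.
  m = 1110 → c = 01101001, weight = 4.
  m = 0001 → c = 00111000, weight = 3.
  m = 1001 → c = 01011010, weight = 4.
  m = 0101 → c = 00100111, weight = 4.
  m = 1101 → c = 01000101, weight = 3.
  m = 0011 → c = 00101100, weight = 3.
  m = 1011 → c = 01001110, weight = 4.
  m = 0111 → c = 00110011, weight = 4.
  m = 1111 → c = 01010001, weight = 3.
Tally weights:
  weight 0: 1 codewords.
  weight 2: 1 codewords.
  weight 3: 6 codewords.
  weight 4: 5 codewords.
  weight 5: 2 codewords.
  weight 6: 1 codewords.
Minimum distance d = smallest w > 0 with A_w > 0 = 2.
Sanity: Σ A_w = 16 = 2^4 = 16 ✓.


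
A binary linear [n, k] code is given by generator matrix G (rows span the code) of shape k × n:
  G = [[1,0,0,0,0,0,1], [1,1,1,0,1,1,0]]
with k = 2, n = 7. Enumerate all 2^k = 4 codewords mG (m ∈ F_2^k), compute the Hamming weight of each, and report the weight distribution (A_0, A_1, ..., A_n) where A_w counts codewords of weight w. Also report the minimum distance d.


Weight distribution: A_0 = 1, A_2 = 1, A_5 = 2. Minimum distance d = 2.

Enumerate all 2^2 = 4 messages m ∈ F_2^2.
For each, compute codeword c = mG in F_2^7, then tally its weight.
  m = 00 → c = 0000000, weight = 0.
  m = 10 → c = 1000001, weight = 2.
  m = 01 → c = 1110110, weight = 5.
  m = 11 → c = 0110111, weight = 5.
Tally weights:
  weight 0: 1 codewords.
  weight 2: 1 codewords.
  weight 5: 2 codewords.
Minimum distance d = smallest w > 0 with A_w > 0 = 2.
Sanity: Σ A_w = 4 = 2^2 = 4 ✓.


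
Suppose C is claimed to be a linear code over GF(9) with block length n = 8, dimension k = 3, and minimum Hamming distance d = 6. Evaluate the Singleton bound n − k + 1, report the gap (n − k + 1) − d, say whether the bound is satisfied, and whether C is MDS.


Singleton RHS = n − k + 1 = 6, slack = 0, bound satisfied, MDS.

Singleton bound: d ≤ n − k + 1.
Here n = 8, k = 3, so n − k + 1 = 6.
Given d = 6, check d ≤ 6: YES.
Slack = (n − k + 1) − d = 0.
The code is MDS (slack = 0).
Description: the claimed parameters are [8, 3, 6]_9; such a code would be MDS (meets Singleton bound).


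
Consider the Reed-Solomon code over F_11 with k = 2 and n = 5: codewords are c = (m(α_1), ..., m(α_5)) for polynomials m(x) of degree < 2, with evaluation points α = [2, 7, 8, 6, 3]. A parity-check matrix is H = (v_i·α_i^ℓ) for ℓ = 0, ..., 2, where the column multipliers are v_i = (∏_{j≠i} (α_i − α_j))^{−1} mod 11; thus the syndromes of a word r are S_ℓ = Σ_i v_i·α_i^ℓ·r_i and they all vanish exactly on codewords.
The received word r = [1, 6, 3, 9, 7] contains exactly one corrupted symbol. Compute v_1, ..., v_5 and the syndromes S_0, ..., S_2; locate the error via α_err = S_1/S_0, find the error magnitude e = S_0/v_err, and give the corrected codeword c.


S = (9, 7, 3), error at position 1, error magnitude e = 2, c = [10, 6, 3, 9, 7].

Step 1: column multipliers v_i = (∏_{j≠i}(α_i − α_j))^{−1} mod 11.
  i = 1 (α = 2): (2−7)(2−8)(2−6)(2−3) = (−5)·(−6)·(−4)·(−1) = 120 ≡ 10, so v_1 = 10^{−1} = 10 (mod 11).
  i = 2 (α = 7): (7−2)(7−8)(7−6)(7−3) = 5·(−1)·1·4 = −20 ≡ 2, so v_2 = 2^{−1} = 6 (mod 11).
  i = 3 (α = 8): (8−2)(8−7)(8−6)(8−3) = 6·1·2·5 = 60 ≡ 5, so v_3 = 5^{−1} = 9 (mod 11).
  i = 4 (α = 6): (6−2)(6−7)(6−8)(6−3) = 4·(−1)·(−2)·3 = 24 ≡ 2, so v_4 = 2^{−1} = 6 (mod 11).
  i = 5 (α = 3): (3−2)(3−7)(3−8)(3−6) = 1·(−4)·(−5)·(−3) = −60 ≡ 6, so v_5 = 6^{−1} = 2 (mod 11).
  v = [10, 6, 9, 6, 2].
Step 2: syndromes of r = [1, 6, 3, 9, 7] (all sums mod 11).
  S_0 = Σ v_i r_i = 10·1 + 6·6 + 9·3 + 6·9 + 2·7 = 141 ≡ 9.
  S_1 = Σ v_i α_i r_i = 10·2·1 + 6·7·6 + 9·8·3 + 6·6·9 + 2·3·7 = 854 ≡ 7.
  α_i^2 mod 11 = [4, 5, 9, 3, 9].
  S_2 = Σ v_i α_i^2 r_i = 10·4·1 + 6·5·6 + 9·9·3 + 6·3·9 + 2·9·7 = 751 ≡ 3.
  S = (9, 7, 3) ≠ 0, so r is not a codeword (an error is present).
Step 3: locate the error. For a single error e at position i, S_ℓ = v_i·e·α_i^ℓ, so α_err = S_1/S_0.
  S_0^{−1} = 9^{−1} = 5 (mod 11), so α_err = 7·5 = 35 ≡ 2 = α_1. Error position i = 1.
  Consistency check: S_2/S_1 = 3·8 = 24 ≡ 2 = α_err ✓ (single-error assumption holds).
Step 4: error magnitude e = S_0/v_1 = S_0·∏_{j≠1}(α_1 − α_j) = 9·10 = 90 ≡ 2 (mod 11).
Step 5: correct position 1: c_1 = r_1 − e = 1 − 2 ≡ 10 (mod 11). Hence c = [10, 6, 3, 9, 7].
  Check: interpolating c through the α_i gives m(x) = 5 + 8·x (degree < 2) with m(α_i) = c_i for every i, so c is indeed a codeword.


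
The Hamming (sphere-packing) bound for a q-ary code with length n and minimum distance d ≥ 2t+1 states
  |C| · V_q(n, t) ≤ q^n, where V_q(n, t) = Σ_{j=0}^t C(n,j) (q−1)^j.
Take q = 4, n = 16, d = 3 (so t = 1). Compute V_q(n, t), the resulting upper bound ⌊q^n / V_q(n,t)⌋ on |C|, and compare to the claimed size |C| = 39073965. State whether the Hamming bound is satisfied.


V_q(n, t) = 49, q^n = 4294967296, Hamming bound = 87652393, |C| = 39073965 ≤ bound (satisfied).

Step 1: Compute V_q(n, t) = Σ_{j=0}^1 C(n, j) (q−1)^j.
  j = 0: C(16,0)·(3)^0 = 1·1 = 1.
  j = 1: C(16,1)·(3)^1 = 16·3 = 48.
  V_q(n, t) = 1 + 48 = 49.
Step 2: q^n = 4^16 = 4294967296.
Step 3: Hamming bound ⌊q^n / V_q(n,t)⌋ = ⌊4294967296/49⌋ = 87652393.
Step 4: Compare |C| = 39073965 to 87652393: satisfied.
The claimed |C| lies below the Hamming bound.


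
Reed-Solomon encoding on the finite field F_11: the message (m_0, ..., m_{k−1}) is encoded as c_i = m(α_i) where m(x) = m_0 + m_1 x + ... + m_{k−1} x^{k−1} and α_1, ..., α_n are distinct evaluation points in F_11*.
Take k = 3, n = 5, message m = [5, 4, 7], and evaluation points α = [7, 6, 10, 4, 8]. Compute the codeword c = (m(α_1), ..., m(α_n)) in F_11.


c = [2, 6, 8, 1, 1]

Message polynomial: m(x) = 5 + 4·x + 7·x^2 (mod 11).
For each evaluation point α_i, compute m(α_i) mod 11:
  α_1 = 7: Horner steps 7 → 9 → 2, so m(7) = 2.
  α_2 = 6: Horner steps 7 → 2 → 6, so m(6) = 6.
  α_3 = 10: Horner steps 7 → 8 → 8, so m(10) = 8.
  α_4 = 4: Horner steps 7 → 10 → 1, so m(4) = 1.
  α_5 = 8: Horner steps 7 → 5 → 1, so m(8) = 1.
Codeword c = [2, 6, 8, 1, 1] ∈ F_11^5.


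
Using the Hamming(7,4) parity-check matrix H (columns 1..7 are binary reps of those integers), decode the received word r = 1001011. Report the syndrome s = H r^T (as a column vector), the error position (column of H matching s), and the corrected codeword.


s = (1, 0, 0)^T, error position = 4, corrected codeword c = 1000011

Compute s = H r^T mod 2 one row at a time:
  s_1 = 1 + 0 + 1 + 1 = 3 ≡ 1 (mod 2).
  s_2 = 0 + 0 + 1 + 1 = 2 ≡ 0 (mod 2).
  s_3 = 1 + 0 + 0 + 1 = 2 ≡ 0 (mod 2).
s = (1, 0, 0)^T — this equals column 4 of H (binary 100), so error is at position 4.
Correct: flip bit 4 of r = 1001011 to get c = 1000011.


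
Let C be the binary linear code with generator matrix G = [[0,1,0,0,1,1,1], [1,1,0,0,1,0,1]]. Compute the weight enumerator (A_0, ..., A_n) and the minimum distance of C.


Weight distribution: A_0 = 1, A_2 = 1, A_4 = 2. Minimum distance d = 2.

Enumerate all 2^2 = 4 messages m ∈ F_2^2.
For each, compute codeword c = mG in F_2^7, then tally its weight.
  m = 00 → c = 0000000, weight = 0.
  m = 10 → c = 0100111, weight = 4.
  m = 01 → c = 1100101, weight = 4.
  m = 11 → c = 1000010, weight = 2.
Tally weights:
  weight 0: 1 codewords.
  weight 2: 1 codewords.
  weight 4: 2 codewords.
Minimum distance d = smallest w > 0 with A_w > 0 = 2.
Sanity: Σ A_w = 4 = 2^2 = 4 ✓.


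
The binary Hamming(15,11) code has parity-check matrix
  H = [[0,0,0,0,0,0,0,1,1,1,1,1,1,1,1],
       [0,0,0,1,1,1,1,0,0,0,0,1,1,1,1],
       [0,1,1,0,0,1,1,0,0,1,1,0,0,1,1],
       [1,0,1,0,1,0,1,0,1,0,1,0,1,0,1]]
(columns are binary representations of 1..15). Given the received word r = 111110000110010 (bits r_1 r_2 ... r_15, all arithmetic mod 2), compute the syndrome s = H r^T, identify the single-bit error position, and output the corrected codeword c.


s = (1, 1, 1, 0)^T, error position = 14, corrected codeword c = 111110000110000

Compute s = H r^T mod 2 one row at a time:
  s_1 = 0 + 0 + 1 + 1 + 0 + 0 + 1 + 0 = 3 ≡ 1 (mod 2).
  s_2 = 1 + 1 + 0 + 0 + 0 + 0 + 1 + 0 = 3 ≡ 1 (mod 2).
  s_3 = 1 + 1 + 0 + 0 + 1 + 1 + 1 + 0 = 5 ≡ 1 (mod 2).
  s_4 = 1 + 1 + 1 + 0 + 0 + 1 + 0 + 0 = 4 ≡ 0 (mod 2).
s = (1, 1, 1, 0)^T — this equals column 14 of H (binary 1110), so error is at position 14.
Correct: flip bit 14 of r = 111110000110010 to get c = 111110000110000.


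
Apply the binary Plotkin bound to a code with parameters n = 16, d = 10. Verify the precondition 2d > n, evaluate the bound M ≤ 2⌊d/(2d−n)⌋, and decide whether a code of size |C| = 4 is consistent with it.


Plotkin bound M ≤ 4; given |C| = 4 ≤ bound (satisfied).

Check applicability: 2d = 20, n = 16.
2d − n = 4 > 0, so Plotkin applies.
Compute d/(2d−n) = 10/4 ≈ 2.5000.
⌊d/(2d−n)⌋ = 2.
Plotkin bound: M ≤ 2·2 = 4.
Given |C| = 4, check: satisfied.
This |C| is at the Plotkin bound.


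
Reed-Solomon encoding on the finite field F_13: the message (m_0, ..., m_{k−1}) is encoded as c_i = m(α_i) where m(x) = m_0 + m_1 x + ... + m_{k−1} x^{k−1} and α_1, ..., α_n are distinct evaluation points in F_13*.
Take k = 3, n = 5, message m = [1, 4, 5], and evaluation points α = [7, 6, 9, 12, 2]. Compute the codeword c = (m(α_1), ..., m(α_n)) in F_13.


c = [1, 10, 0, 2, 3]

Message polynomial: m(x) = 1 + 4·x + 5·x^2 (mod 13).
For each evaluation point α_i, compute m(α_i) mod 13:
  α_1 = 7: Horner steps 5 → 0 → 1, so m(7) = 1.
  α_2 = 6: Horner steps 5 → 8 → 10, so m(6) = 10.
  α_3 = 9: Horner steps 5 → 10 → 0, so m(9) = 0.
  α_4 = 12: Horner steps 5 → 12 → 2, so m(12) = 2.
  α_5 = 2: Horner steps 5 → 1 → 3, so m(2) = 3.
Codeword c = [1, 10, 0, 2, 3] ∈ F_13^5.


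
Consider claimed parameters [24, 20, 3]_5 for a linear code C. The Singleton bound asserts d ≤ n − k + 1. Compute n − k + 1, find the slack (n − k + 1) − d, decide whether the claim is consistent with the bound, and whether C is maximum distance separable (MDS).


Singleton RHS = n − k + 1 = 5, slack = 2, bound satisfied, not MDS.

Singleton bound: d ≤ n − k + 1.
Here n = 24, k = 20, so n − k + 1 = 5.
Given d = 3, check d ≤ 5: YES.
Slack = (n − k + 1) − d = 2.
The code is NOT MDS (slack = 2 > 0).
Description: the claimed parameters are [24, 20, 3]_5; such a code would be non-MDS.


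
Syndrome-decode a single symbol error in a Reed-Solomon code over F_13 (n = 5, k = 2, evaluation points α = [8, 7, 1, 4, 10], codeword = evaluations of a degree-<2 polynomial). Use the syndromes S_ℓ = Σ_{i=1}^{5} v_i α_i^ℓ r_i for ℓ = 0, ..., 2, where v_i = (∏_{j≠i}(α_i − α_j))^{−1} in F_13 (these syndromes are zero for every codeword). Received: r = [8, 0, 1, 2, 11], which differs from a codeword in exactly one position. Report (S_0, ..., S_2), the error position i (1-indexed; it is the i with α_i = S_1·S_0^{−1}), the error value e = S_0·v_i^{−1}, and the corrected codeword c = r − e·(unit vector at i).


S = (12, 12, 12), error at position 3, error magnitude e = 10, c = [8, 0, 4, 2, 11].

Step 1: column multipliers v_i = (∏_{j≠i}(α_i − α_j))^{−1} mod 13.
  i = 1 (α = 8): (8−7)(8−1)(8−4)(8−10) = 1·7·4·(−2) = −56 ≡ 9, so v_1 = 9^{−1} = 3 (mod 13).
  i = 2 (α = 7): (7−8)(7−1)(7−4)(7−10) = (−1)·6·3·(−3) = 54 ≡ 2, so v_2 = 2^{−1} = 7 (mod 13).
  i = 3 (α = 1): (1−8)(1−7)(1−4)(1−10) = (−7)·(−6)·(−3)·(−9) = 1134 ≡ 3, so v_3 = 3^{−1} = 9 (mod 13).
  i = 4 (α = 4): (4−8)(4−7)(4−1)(4−10) = (−4)·(−3)·3·(−6) = −216 ≡ 5, so v_4 = 5^{−1} = 8 (mod 13).
  i = 5 (α = 10): (10−8)(10−7)(10−1)(10−4) = 2·3·9·6 = 324 ≡ 12, so v_5 = 12^{−1} = 12 (mod 13).
  v = [3, 7, 9, 8, 12].
Step 2: syndromes of r = [8, 0, 1, 2, 11] (all sums mod 13).
  S_0 = Σ v_i r_i = 3·8 + 7·0 + 9·1 + 8·2 + 12·11 = 181 ≡ 12.
  S_1 = Σ v_i α_i r_i = 3·8·8 + 7·7·0 + 9·1·1 + 8·4·2 + 12·10·11 = 1585 ≡ 12.
  α_i^2 mod 13 = [12, 10, 1, 3, 9].
  S_2 = Σ v_i α_i^2 r_i = 3·12·8 + 7·10·0 + 9·1·1 + 8·3·2 + 12·9·11 = 1533 ≡ 12.
  S = (12, 12, 12) ≠ 0, so r is not a codeword (an error is present).
Step 3: locate the error. For a single error e at position i, S_ℓ = v_i·e·α_i^ℓ, so α_err = S_1/S_0.
  S_0^{−1} = 12^{−1} = 12 (mod 13), so α_err = 12·12 = 144 ≡ 1 = α_3. Error position i = 3.
  Consistency check: S_2/S_1 = 12·12 = 144 ≡ 1 = α_err ✓ (single-error assumption holds).
Step 4: error magnitude e = S_0/v_3 = S_0·∏_{j≠3}(α_3 − α_j) = 12·3 = 36 ≡ 10 (mod 13).
Step 5: correct position 3: c_3 = r_3 − e = 1 − 10 ≡ 4 (mod 13). Hence c = [8, 0, 4, 2, 11].
  Check: interpolating c through the α_i gives m(x) = 9 + 8·x (degree < 2) with m(α_i) = c_i for every i, so c is indeed a codeword.
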